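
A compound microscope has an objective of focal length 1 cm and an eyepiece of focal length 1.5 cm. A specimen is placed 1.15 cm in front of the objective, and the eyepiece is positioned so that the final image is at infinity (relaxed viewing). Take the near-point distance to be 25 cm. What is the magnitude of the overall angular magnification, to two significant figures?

110

Objective: 1/d_i = 1/f_obj - 1/d_o = 1/1 - 1/1.15 = 0.13043 cm^-1, so d_i = 7.667 cm.
m_obj = -d_i/d_o = -7.667/1.15 = -6.667.
Eyepiece angular magnification (image at infinity): M_eye = D/f_e = 25/1.5 = 16.667.
Overall M = m_obj x M_eye = (-6.667)(16.667) = -111.11.
|M| = 111.11.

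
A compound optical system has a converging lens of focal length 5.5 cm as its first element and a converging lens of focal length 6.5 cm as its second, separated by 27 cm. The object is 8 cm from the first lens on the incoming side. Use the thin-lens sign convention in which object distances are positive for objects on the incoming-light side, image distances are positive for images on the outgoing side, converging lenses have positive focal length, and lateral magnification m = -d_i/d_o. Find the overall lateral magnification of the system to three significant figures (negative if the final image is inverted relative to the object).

4.93

Applying the thin-lens equation to the first lens, 1/5.5 = 1/8 + 1/d_i1, which gives d_i1 = 17.600 cm.
Its lateral magnification is m_1 = -d_i1/d_o1 = -(17.600)/8 = -2.2000.
The intermediate image is 17.600 cm to the right of lens 1, so d_o2 = L - d_i1 = 27 - 17.600 = 9.400 cm.
Applying the thin-lens equation again with f_2 = 6.5 cm and d_o2 = 9.400 cm gives d_i2 = 21.069 cm.
m_2 = -(21.069)/(9.400) = -2.2414.
Overall magnification: m = m_1 m_2 = 4.9310.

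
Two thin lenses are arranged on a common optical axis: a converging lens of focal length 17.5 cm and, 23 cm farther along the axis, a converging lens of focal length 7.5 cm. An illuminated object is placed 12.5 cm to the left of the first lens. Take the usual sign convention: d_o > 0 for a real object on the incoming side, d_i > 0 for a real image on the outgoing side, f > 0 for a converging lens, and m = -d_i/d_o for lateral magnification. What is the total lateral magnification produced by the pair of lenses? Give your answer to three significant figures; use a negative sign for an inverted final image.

Lens 1: 1/d_i1 = 1/f_1 - 1/d_o1 = 1/17.5 - 1/12.5 = -0.02286 cm^-1, so d_i1 = -43.750 cm.
m_1 = -(-43.750)/12.5 = 3.5000.
With d_i1 < 0 the first image is virtual and lies on the object side; the object distance for lens 2 is d_o2 = 23 - (-43.750) = 66.750 cm.
Lens 2: 1/d_i2 = 1/f_2 - 1/d_o2 = 1/7.5 - 1/(66.750) = 0.11835 cm^-1, so d_i2 = 8.449 cm.
m_2 = -(8.449)/(66.750) = -0.1266.
The system's lateral magnification is m_1 m_2 = (3.5000)(-0.1266) = -0.4430.

-0.443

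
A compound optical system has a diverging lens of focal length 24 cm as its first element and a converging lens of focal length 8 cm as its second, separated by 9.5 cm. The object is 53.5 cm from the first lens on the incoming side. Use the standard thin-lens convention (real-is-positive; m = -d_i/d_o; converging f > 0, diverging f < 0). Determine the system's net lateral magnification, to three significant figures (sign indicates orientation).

-0.137

First lens: d_i1 = 1/(1/(-24) - 1/53.5) = -16.568 cm.
m_1 = -(-16.568)/53.5 = 0.3097.
With d_i1 < 0 the first image is virtual and lies on the object side; the object distance for lens 2 is d_o2 = 9.5 - (-16.568) = 26.068 cm.
Second lens: d_i2 = 1/(1/8 - 1/(26.068)) = 11.542 cm.
m_2 = -(11.542)/(26.068) = -0.4428.
The system's lateral magnification is m_1 m_2 = (0.3097)(-0.4428) = -0.1371.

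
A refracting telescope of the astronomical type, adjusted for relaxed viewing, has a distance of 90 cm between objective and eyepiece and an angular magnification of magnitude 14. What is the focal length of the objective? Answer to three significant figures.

In normal adjustment the tube length equals f_obj + f_eye and |M| = f_obj/f_eye.
So f_obj = 14 f_eye and 14 f_eye + f_eye = 90 cm, giving f_eye = 90/15 = 6.000 cm and f_obj = 84.000 cm.

84.0 cm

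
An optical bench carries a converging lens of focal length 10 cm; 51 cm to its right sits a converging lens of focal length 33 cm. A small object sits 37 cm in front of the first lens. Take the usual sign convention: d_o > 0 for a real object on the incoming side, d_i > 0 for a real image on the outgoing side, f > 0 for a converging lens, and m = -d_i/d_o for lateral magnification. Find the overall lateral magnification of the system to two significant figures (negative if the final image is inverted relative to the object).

2.8

First lens: d_i1 = 1/(1/10 - 1/37) = 13.704 cm.
m_1 = -(13.704)/37 = -0.3704.
That image sits 37.296 cm in front of the second lens, so d_o2 = 37.296 cm.
Second lens: d_i2 = 1/(1/33 - 1/(37.296)) = 286.474 cm.
m_2 = -(286.474)/(37.296) = -7.6810.
Total m = m_1 x m_2 = (-0.3704)(-7.6810) = 2.8448.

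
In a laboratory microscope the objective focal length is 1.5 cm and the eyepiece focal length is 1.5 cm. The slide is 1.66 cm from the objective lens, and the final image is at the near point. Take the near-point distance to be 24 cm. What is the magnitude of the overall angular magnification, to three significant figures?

Objective: 1/d_i = 1/f_obj - 1/d_o = 1/1.5 - 1/1.66 = 0.06426 cm^-1, so d_i = 15.563 cm.
m_obj = -d_i/d_o = -15.563/1.66 = -9.375.
Eyepiece angular magnification (image at near point): M_eye = 1 + D/f_e = 1 + 24/1.5 = 17.000.
Overall M = m_obj x M_eye = (-9.375)(17.000) = -159.38.
|M| = 159.38.

159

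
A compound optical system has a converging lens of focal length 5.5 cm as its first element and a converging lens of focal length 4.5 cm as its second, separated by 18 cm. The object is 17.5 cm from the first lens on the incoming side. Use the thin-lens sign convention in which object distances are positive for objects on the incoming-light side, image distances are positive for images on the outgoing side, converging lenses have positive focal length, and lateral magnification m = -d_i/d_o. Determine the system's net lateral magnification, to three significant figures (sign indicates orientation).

First lens: d_i1 = 1/(1/5.5 - 1/17.5) = 8.021 cm.
m_1 = -(8.021)/17.5 = -0.4583.
That image sits 9.979 cm in front of the second lens, so d_o2 = 9.979 cm.
Second lens: d_i2 = 1/(1/4.5 - 1/(9.979)) = 8.196 cm.
m_2 = -(8.196)/(9.979) = -0.8213.
The system's lateral magnification is m_1 m_2 = (-0.4583)(-0.8213) = 0.3764.

0.376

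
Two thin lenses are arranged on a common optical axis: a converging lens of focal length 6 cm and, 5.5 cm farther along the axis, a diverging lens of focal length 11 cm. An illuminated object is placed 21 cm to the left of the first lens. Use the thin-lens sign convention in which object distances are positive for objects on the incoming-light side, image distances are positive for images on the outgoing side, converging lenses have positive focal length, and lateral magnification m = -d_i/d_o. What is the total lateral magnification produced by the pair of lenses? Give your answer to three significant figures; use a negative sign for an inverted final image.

Lens 1: 1/d_i1 = 1/f_1 - 1/d_o1 = 1/6 - 1/21 = 0.11905 cm^-1, so d_i1 = 8.400 cm.
m_1 = -(8.400)/21 = -0.4000.
Since 8.400 cm > 5.5 cm, the first image lies past the second lens and serves as a virtual object: d_o2 = L - d_i1 = -2.900 cm.
Lens 2: 1/d_i2 = 1/f_2 - 1/d_o2 = 1/(-11) - 1/(-2.900) = 0.25392 cm^-1, so d_i2 = 3.938 cm.
m_2 = -(3.938)/(-2.900) = 1.3580.
Overall magnification: m = m_1 m_2 = -0.5432.

-0.543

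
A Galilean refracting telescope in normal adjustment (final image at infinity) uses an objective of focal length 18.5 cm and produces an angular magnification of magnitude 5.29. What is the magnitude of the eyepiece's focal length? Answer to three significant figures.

|M| = f_obj/|f_eye|, so |f_eye| = f_obj/|M| = 18.5/5.29 = 3.497 cm.
(The eyepiece is diverging, so its signed focal length is -3.497 cm.)

3.50 cm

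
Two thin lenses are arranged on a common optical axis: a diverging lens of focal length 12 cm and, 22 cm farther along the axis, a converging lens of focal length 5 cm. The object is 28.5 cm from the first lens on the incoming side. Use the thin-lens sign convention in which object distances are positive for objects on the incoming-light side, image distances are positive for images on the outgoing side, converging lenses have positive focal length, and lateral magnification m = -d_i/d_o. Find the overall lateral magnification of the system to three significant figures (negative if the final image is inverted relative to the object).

Applying the thin-lens equation to the first lens, 1/(-12) = 1/28.5 + 1/d_i1, which gives d_i1 = -8.444 cm.
Its lateral magnification is m_1 = -d_i1/d_o1 = -(-8.444)/28.5 = 0.2963.
The intermediate image is virtual, 8.444 cm to the left of lens 1, so d_o2 = L - d_i1 = 22 - (-8.444) = 30.444 cm.
Applying the thin-lens equation again with f_2 = 5 cm and d_o2 = 30.444 cm gives d_i2 = 5.983 cm.
m_2 = -(5.983)/(30.444) = -0.1965.
Total m = m_1 x m_2 = (0.2963)(-0.1965) = -0.0582.

-0.0582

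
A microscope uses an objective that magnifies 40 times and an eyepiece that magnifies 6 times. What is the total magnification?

The overall magnification of a compound microscope is the product of the objective and eyepiece magnifications:
M = M_obj x M_eye = 40 x 6 = 240.

240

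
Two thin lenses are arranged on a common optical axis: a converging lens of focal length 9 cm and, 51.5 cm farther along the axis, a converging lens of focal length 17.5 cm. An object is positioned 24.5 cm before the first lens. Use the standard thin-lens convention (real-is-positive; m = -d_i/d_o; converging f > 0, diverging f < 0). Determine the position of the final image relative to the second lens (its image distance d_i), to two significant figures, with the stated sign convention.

First lens: d_i1 = 1/(1/9 - 1/24.5) = 14.226 cm.
That image sits 37.274 cm in front of the second lens, so d_o2 = 37.274 cm.
Second lens: d_i2 = 1/(1/17.5 - 1/(37.274)) = 32.987 cm.

33 cm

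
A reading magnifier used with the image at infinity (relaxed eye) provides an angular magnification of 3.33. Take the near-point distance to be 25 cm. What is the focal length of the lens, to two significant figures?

For the image at infinity, M = D/f.
f = D/M = 25/3.33 = 7.508 cm.

7.5 cm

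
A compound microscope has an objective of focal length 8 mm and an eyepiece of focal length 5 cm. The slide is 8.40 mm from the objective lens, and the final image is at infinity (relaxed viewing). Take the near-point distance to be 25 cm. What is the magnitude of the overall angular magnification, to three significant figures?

Convert to cm: f_obj = 8 mm = 0.8 cm; d_o = 8.40 mm = 0.84 cm.
Objective: 1/d_i = 1/f_obj - 1/d_o = 1/0.8 - 1/0.84 = 0.05952 cm^-1, so d_i = 16.800 cm.
m_obj = -d_i/d_o = -16.800/0.84 = -20.000.
Eyepiece angular magnification (image at infinity): M_eye = D/f_e = 25/5 = 5.000.
Overall M = m_obj x M_eye = (-20.000)(5.000) = -100.00.
|M| = 100.00.

100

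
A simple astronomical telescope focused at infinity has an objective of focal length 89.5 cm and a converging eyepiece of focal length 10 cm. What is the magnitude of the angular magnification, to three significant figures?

8.95

|M| = f_obj/|f_eye| = 89.5/10 = 8.950.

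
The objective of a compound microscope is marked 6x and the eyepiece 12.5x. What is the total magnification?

The overall magnification of a compound microscope is the product of the objective and eyepiece magnifications:
M = M_obj x M_eye = 6 x 12.5 = 75.

75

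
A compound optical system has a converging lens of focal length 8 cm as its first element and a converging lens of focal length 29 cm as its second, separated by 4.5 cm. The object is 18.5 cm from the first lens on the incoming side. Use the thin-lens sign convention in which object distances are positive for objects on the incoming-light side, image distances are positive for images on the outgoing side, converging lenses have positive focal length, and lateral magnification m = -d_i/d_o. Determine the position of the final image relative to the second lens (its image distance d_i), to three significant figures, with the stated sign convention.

7.21 cm

Applying the thin-lens equation to the first lens, 1/8 = 1/18.5 + 1/d_i1, which gives d_i1 = 14.095 cm.
This image would form 14.095 cm past lens 1, i.e. 9.595 cm beyond lens 2, so it is a virtual object for lens 2: d_o2 = 4.5 - 14.095 = -9.595 cm.
Applying the thin-lens equation again with f_2 = 29 cm and d_o2 = -9.595 cm gives d_i2 = 7.210 cm.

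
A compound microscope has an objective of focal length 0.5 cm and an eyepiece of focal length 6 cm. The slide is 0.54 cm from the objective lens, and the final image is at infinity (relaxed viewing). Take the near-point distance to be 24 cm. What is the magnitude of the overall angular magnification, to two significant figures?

50

Objective: 1/d_i = 1/f_obj - 1/d_o = 1/0.5 - 1/0.54 = 0.14815 cm^-1, so d_i = 6.750 cm.
m_obj = -d_i/d_o = -6.750/0.54 = -12.500.
Eyepiece angular magnification (image at infinity): M_eye = D/f_e = 24/6 = 4.000.
Overall M = m_obj x M_eye = (-12.500)(4.000) = -50.00.
|M| = 50.00.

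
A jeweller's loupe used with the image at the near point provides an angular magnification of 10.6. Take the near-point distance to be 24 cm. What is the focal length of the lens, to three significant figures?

For the image at the near point, M = 1 + D/f.
f = D/(M - 1) = 24/(10.6 - 1) = 2.500 cm.

2.50 cm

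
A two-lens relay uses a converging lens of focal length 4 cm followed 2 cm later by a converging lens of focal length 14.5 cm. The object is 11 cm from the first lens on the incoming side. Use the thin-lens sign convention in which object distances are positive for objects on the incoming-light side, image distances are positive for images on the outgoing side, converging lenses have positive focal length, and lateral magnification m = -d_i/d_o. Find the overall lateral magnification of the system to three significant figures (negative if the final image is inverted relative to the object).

Lens 1: 1/d_i1 = 1/f_1 - 1/d_o1 = 1/4 - 1/11 = 0.15909 cm^-1, so d_i1 = 6.286 cm.
m_1 = -(6.286)/11 = -0.5714.
This image would form 6.286 cm past lens 1, i.e. 4.286 cm beyond lens 2, so it is a virtual object for lens 2: d_o2 = 2 - 6.286 = -4.286 cm.
Lens 2: 1/d_i2 = 1/f_2 - 1/d_o2 = 1/14.5 - 1/(-4.286) = 0.30230 cm^-1, so d_i2 = 3.308 cm.
m_2 = -(3.308)/(-4.286) = 0.7719.
The system's lateral magnification is m_1 m_2 = (-0.5714)(0.7719) = -0.4411.

-0.441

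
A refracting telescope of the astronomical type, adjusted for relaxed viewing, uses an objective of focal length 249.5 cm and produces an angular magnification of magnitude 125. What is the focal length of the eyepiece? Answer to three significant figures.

2.00 cm

|M| = f_obj/f_eye, so f_eye = f_obj/|M| = 249.5/125.0 = 1.996 cm.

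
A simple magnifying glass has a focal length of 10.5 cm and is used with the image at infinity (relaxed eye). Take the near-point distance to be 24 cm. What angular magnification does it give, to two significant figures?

M = D/f = 24/10.5 = 2.286.

2.3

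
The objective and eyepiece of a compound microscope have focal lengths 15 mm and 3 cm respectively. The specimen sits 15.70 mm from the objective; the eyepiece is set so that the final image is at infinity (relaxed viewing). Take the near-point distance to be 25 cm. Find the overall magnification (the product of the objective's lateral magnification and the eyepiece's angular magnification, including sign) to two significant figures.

-180

Convert to cm: f_obj = 15 mm = 1.5 cm; d_o = 15.70 mm = 1.57 cm.
Objective: 1/d_i = 1/f_obj - 1/d_o = 1/1.5 - 1/1.57 = 0.02972 cm^-1, so d_i = 33.643 cm.
m_obj = -d_i/d_o = -33.643/1.57 = -21.429.
Eyepiece angular magnification (image at infinity): M_eye = D/f_e = 25/3 = 8.333.
Overall M = m_obj x M_eye = (-21.429)(8.333) = -178.57.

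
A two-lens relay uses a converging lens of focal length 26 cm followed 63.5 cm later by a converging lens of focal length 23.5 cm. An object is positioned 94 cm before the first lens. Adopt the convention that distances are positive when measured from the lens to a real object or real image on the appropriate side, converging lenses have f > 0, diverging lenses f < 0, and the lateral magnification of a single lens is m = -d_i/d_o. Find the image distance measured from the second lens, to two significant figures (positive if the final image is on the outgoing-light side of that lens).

160 cm

First lens: d_i1 = 1/(1/26 - 1/94) = 35.941 cm.
That image sits 27.559 cm in front of the second lens, so d_o2 = 27.559 cm.
Second lens: d_i2 = 1/(1/23.5 - 1/(27.559)) = 159.562 cm.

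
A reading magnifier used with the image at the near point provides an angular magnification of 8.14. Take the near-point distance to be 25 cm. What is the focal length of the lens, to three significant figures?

For the image at the near point, M = 1 + D/f.
f = D/(M - 1) = 25/(8.14 - 1) = 3.501 cm.

3.50 cm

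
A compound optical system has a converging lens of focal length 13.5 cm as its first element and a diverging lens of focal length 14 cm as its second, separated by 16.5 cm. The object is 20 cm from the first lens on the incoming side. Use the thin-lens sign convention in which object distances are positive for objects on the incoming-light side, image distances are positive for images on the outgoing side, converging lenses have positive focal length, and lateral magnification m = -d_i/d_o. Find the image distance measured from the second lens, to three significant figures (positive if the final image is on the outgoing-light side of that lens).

Applying the thin-lens equation to the first lens, 1/13.5 = 1/20 + 1/d_i1, which gives d_i1 = 41.538 cm.
This image would form 41.538 cm past lens 1, i.e. 25.038 cm beyond lens 2, so it is a virtual object for lens 2: d_o2 = 16.5 - 41.538 = -25.038 cm.
Applying the thin-lens equation again with f_2 = -14 cm and d_o2 = -25.038 cm gives d_i2 = -31.756 cm.

-31.8 cm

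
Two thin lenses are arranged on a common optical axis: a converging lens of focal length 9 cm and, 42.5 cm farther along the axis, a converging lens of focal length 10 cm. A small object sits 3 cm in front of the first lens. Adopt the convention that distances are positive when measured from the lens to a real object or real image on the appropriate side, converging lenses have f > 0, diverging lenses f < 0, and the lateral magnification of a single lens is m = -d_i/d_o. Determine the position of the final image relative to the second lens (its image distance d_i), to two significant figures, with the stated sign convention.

13 cm

First lens: d_i1 = 1/(1/9 - 1/3) = -4.500 cm.
The intermediate image is virtual, 4.500 cm to the left of lens 1, so d_o2 = L - d_i1 = 42.5 - (-4.500) = 47.000 cm.
Second lens: d_i2 = 1/(1/10 - 1/(47.000)) = 12.703 cm.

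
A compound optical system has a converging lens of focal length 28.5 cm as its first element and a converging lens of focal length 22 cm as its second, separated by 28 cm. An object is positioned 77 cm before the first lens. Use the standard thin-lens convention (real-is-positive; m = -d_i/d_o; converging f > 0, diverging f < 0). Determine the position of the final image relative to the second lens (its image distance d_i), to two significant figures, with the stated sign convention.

Lens 1: 1/d_i1 = 1/f_1 - 1/d_o1 = 1/28.5 - 1/77 = 0.02210 cm^-1, so d_i1 = 45.247 cm.
This image would form 45.247 cm past lens 1, i.e. 17.247 cm beyond lens 2, so it is a virtual object for lens 2: d_o2 = 28 - 45.247 = -17.247 cm.
Lens 2: 1/d_i2 = 1/f_2 - 1/d_o2 = 1/22 - 1/(-17.247) = 0.10343 cm^-1, so d_i2 = 9.668 cm.

9.7 cm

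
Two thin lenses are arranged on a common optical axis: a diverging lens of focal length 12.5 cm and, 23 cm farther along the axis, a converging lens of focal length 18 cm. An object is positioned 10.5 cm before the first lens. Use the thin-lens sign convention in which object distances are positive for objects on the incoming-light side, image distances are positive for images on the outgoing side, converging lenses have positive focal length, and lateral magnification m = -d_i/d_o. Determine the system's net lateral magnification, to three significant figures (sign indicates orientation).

Applying the thin-lens equation to the first lens, 1/(-12.5) = 1/10.5 + 1/d_i1, which gives d_i1 = -5.707 cm.
Its lateral magnification is m_1 = -d_i1/d_o1 = -(-5.707)/10.5 = 0.5435.
The intermediate image is virtual, 5.707 cm to the left of lens 1, so d_o2 = L - d_i1 = 23 - (-5.707) = 28.707 cm.
Applying the thin-lens equation again with f_2 = 18 cm and d_o2 = 28.707 cm gives d_i2 = 48.262 cm.
m_2 = -(48.262)/(28.707) = -1.6812.
The system's lateral magnification is m_1 m_2 = (0.5435)(-1.6812) = -0.9137.

-0.914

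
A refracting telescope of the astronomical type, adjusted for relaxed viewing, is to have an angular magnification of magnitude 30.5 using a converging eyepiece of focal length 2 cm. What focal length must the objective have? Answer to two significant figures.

|M| = f_obj/|f_eye|, so f_obj = |M| x |f_eye| = 30.5 x 2 = 61.000 cm.

61 cm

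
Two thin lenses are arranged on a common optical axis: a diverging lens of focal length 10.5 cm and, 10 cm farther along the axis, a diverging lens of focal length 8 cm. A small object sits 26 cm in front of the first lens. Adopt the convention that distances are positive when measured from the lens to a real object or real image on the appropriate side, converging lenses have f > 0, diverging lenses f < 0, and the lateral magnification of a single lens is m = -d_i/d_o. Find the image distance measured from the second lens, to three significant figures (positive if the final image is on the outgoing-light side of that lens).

-5.49 cm

Applying the thin-lens equation to the first lens, 1/(-10.5) = 1/26 + 1/d_i1, which gives d_i1 = -7.479 cm.
With d_i1 < 0 the first image is virtual and lies on the object side; the object distance for lens 2 is d_o2 = 10 - (-7.479) = 17.479 cm.
Applying the thin-lens equation again with f_2 = -8 cm and d_o2 = 17.479 cm gives d_i2 = -5.488 cm.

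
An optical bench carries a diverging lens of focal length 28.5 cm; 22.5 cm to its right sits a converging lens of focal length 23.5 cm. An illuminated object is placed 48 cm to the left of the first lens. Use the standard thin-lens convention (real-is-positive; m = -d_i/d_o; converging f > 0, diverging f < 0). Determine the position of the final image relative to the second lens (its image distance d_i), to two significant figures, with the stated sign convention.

56 cm

Applying the thin-lens equation to the first lens, 1/(-28.5) = 1/48 + 1/d_i1, which gives d_i1 = -17.882 cm.
The intermediate image is virtual, 17.882 cm to the left of lens 1, so d_o2 = L - d_i1 = 22.5 - (-17.882) = 40.382 cm.
Applying the thin-lens equation again with f_2 = 23.5 cm and d_o2 = 40.382 cm gives d_i2 = 56.212 cm.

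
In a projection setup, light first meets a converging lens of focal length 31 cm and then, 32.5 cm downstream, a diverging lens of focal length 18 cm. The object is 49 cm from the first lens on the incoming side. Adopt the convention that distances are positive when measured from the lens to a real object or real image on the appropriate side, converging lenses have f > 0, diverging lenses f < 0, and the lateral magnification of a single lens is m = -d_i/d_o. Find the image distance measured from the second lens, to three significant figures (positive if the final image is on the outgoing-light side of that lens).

Applying the thin-lens equation to the first lens, 1/31 = 1/49 + 1/d_i1, which gives d_i1 = 84.389 cm.
Since 84.389 cm > 32.5 cm, the first image lies past the second lens and serves as a virtual object: d_o2 = L - d_i1 = -51.889 cm.
Applying the thin-lens equation again with f_2 = -18 cm and d_o2 = -51.889 cm gives d_i2 = -27.561 cm.

-27.6 cm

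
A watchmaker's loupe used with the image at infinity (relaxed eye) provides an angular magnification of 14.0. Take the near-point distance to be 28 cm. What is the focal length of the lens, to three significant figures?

2.00 cm

For the image at infinity, M = D/f.
f = D/M = 28/14.0 = 2.000 cm.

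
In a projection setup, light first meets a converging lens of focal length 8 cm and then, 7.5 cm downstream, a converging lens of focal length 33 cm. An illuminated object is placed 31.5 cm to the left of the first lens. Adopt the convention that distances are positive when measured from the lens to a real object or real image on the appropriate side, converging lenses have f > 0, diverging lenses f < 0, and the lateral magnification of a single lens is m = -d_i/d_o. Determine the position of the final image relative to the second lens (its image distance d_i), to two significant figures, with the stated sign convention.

2.9 cm

First lens: d_i1 = 1/(1/8 - 1/31.5) = 10.723 cm.
Since 10.723 cm > 7.5 cm, the first image lies past the second lens and serves as a virtual object: d_o2 = L - d_i1 = -3.223 cm.
Second lens: d_i2 = 1/(1/33 - 1/(-3.223)) = 2.937 cm.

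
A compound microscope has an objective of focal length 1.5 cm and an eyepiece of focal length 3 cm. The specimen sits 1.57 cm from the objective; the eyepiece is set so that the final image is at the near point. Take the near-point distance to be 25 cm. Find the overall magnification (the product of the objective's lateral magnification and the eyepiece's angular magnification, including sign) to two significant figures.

-200

Objective: 1/d_i = 1/f_obj - 1/d_o = 1/1.5 - 1/1.57 = 0.02972 cm^-1, so d_i = 33.643 cm.
m_obj = -d_i/d_o = -33.643/1.57 = -21.429.
Eyepiece angular magnification (image at near point): M_eye = 1 + D/f_e = 1 + 25/3 = 9.333.
Overall M = m_obj x M_eye = (-21.429)(9.333) = -200.00.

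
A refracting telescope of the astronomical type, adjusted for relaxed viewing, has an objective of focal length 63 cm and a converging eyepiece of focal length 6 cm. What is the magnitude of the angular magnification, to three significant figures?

|M| = f_obj/|f_eye| = 63/6 = 10.500.

10.5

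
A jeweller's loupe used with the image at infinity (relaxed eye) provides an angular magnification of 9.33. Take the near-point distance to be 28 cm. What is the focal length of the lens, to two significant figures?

3.0 cm

For the image at infinity, M = D/f.
f = D/M = 28/9.33 = 3.001 cm.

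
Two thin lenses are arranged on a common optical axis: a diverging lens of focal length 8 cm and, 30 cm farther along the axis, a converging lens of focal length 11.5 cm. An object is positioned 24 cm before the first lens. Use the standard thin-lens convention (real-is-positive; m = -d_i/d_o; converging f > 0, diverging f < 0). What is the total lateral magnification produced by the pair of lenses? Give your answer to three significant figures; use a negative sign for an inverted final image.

First lens: d_i1 = 1/(1/(-8) - 1/24) = -6.000 cm.
m_1 = -(-6.000)/24 = 0.2500.
The intermediate image is virtual, 6.000 cm to the left of lens 1, so d_o2 = L - d_i1 = 30 - (-6.000) = 36.000 cm.
Second lens: d_i2 = 1/(1/11.5 - 1/(36.000)) = 16.898 cm.
m_2 = -(16.898)/(36.000) = -0.4694.
Overall magnification: m = m_1 m_2 = -0.1173.

-0.117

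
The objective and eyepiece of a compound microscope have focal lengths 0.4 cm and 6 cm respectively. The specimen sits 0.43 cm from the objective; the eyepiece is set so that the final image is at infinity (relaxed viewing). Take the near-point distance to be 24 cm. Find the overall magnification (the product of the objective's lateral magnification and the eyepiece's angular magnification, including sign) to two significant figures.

Objective: 1/d_i = 1/f_obj - 1/d_o = 1/0.4 - 1/0.43 = 0.17442 cm^-1, so d_i = 5.733 cm.
m_obj = -d_i/d_o = -5.733/0.43 = -13.333.
Eyepiece angular magnification (image at infinity): M_eye = D/f_e = 24/6 = 4.000.
Overall M = m_obj x M_eye = (-13.333)(4.000) = -53.33.

-53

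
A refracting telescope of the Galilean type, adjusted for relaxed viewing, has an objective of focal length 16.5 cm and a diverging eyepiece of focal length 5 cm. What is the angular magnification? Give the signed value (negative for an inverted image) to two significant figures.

3.3

M = -f_obj/f_eye = -16.5/(-5) = 3.300.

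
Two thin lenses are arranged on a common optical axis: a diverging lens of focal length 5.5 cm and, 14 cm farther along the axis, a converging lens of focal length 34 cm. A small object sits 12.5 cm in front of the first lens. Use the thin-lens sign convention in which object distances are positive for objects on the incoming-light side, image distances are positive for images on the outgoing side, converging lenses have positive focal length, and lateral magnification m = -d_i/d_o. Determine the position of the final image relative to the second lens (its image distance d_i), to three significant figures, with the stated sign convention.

-37.4 cm

Lens 1: 1/d_i1 = 1/f_1 - 1/d_o1 = 1/(-5.5) - 1/12.5 = -0.26182 cm^-1, so d_i1 = -3.819 cm.
With d_i1 < 0 the first image is virtual and lies on the object side; the object distance for lens 2 is d_o2 = 14 - (-3.819) = 17.819 cm.
Lens 2: 1/d_i2 = 1/f_2 - 1/d_o2 = 1/34 - 1/(17.819) = -0.02671 cm^-1, so d_i2 = -37.444 cm.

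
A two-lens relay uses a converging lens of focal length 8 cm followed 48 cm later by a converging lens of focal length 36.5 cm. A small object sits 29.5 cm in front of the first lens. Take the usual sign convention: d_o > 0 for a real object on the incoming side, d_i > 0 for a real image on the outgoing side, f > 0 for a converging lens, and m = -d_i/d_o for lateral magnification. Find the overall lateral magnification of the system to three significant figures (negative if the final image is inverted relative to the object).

26.0

Applying the thin-lens equation to the first lens, 1/8 = 1/29.5 + 1/d_i1, which gives d_i1 = 10.977 cm.
Its lateral magnification is m_1 = -d_i1/d_o1 = -(10.977)/29.5 = -0.3721.
The intermediate image is 10.977 cm to the right of lens 1, so d_o2 = L - d_i1 = 48 - 10.977 = 37.023 cm.
Applying the thin-lens equation again with f_2 = 36.5 cm and d_o2 = 37.023 cm gives d_i2 = 2582.578 cm.
m_2 = -(2582.578)/(37.023) = -69.7556.
The system's lateral magnification is m_1 m_2 = (-0.3721)(-69.7556) = 25.9556.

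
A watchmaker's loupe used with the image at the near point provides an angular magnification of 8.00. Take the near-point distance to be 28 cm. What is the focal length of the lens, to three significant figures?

For the image at the near point, M = 1 + D/f.
f = D/(M - 1) = 28/(8.0 - 1) = 4.000 cm.

4.00 cm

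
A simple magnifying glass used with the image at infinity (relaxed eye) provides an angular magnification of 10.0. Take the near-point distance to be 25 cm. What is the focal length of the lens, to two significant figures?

For the image at infinity, M = D/f.
f = D/M = 25/10.0 = 2.500 cm.

2.5 cm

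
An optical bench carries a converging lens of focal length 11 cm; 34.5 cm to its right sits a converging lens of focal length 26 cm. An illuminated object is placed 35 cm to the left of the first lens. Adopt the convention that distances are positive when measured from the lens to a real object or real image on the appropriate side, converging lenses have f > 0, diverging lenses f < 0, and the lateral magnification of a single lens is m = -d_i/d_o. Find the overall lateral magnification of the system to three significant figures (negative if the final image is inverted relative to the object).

First lens: d_i1 = 1/(1/11 - 1/35) = 16.042 cm.
m_1 = -(16.042)/35 = -0.4583.
That image sits 18.458 cm in front of the second lens, so d_o2 = 18.458 cm.
Second lens: d_i2 = 1/(1/26 - 1/(18.458)) = -63.635 cm.
m_2 = -(-63.635)/(18.458) = 3.4475.
The system's lateral magnification is m_1 m_2 = (-0.4583)(3.4475) = -1.5801.

-1.58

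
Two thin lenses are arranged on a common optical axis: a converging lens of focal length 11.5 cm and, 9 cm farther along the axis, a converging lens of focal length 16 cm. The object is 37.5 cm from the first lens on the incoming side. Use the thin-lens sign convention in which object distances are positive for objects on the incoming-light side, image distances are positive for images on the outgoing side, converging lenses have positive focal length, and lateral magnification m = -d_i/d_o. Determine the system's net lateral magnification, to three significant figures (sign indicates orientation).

Lens 1: 1/d_i1 = 1/f_1 - 1/d_o1 = 1/11.5 - 1/37.5 = 0.06029 cm^-1, so d_i1 = 16.587 cm.
m_1 = -(16.587)/37.5 = -0.4423.
Since 16.587 cm > 9 cm, the first image lies past the second lens and serves as a virtual object: d_o2 = L - d_i1 = -7.587 cm.
Lens 2: 1/d_i2 = 1/f_2 - 1/d_o2 = 1/16 - 1/(-7.587) = 0.19431 cm^-1, so d_i2 = 5.146 cm.
m_2 = -(5.146)/(-7.587) = 0.6784.
The system's lateral magnification is m_1 m_2 = (-0.4423)(0.6784) = -0.3000.

-0.300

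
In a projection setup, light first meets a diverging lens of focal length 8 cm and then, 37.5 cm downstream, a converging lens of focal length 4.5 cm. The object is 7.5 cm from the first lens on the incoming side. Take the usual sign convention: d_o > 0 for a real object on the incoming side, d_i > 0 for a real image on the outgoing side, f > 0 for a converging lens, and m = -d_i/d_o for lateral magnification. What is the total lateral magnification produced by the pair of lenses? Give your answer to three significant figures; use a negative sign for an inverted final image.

-0.0630

Lens 1: 1/d_i1 = 1/f_1 - 1/d_o1 = 1/(-8) - 1/7.5 = -0.25833 cm^-1, so d_i1 = -3.871 cm.
m_1 = -(-3.871)/7.5 = 0.5161.
The intermediate image is virtual, 3.871 cm to the left of lens 1, so d_o2 = L - d_i1 = 37.5 - (-3.871) = 41.371 cm.
Lens 2: 1/d_i2 = 1/f_2 - 1/d_o2 = 1/4.5 - 1/(41.371) = 0.19805 cm^-1, so d_i2 = 5.049 cm.
m_2 = -(5.049)/(41.371) = -0.1220.
Total m = m_1 x m_2 = (0.5161)(-0.1220) = -0.0630.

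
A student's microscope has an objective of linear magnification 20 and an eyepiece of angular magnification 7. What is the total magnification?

The overall magnification of a compound microscope is the product of the objective and eyepiece magnifications:
M = M_obj x M_eye = 20 x 7 = 140.

140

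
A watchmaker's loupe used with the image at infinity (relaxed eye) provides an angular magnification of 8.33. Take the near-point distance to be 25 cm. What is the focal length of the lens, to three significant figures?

3.00 cm

For the image at infinity, M = D/f.
f = D/M = 25/8.33 = 3.001 cm.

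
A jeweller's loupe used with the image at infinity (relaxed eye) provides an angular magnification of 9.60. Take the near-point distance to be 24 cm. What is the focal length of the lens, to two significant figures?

2.5 cm

For the image at infinity, M = D/f.
f = D/M = 24/9.6 = 2.500 cm.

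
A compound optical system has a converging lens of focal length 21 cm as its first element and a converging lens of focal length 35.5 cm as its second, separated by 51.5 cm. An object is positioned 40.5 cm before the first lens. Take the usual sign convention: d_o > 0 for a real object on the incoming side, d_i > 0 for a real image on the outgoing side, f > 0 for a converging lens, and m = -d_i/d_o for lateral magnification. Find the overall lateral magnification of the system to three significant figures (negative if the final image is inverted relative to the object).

Lens 1: 1/d_i1 = 1/f_1 - 1/d_o1 = 1/21 - 1/40.5 = 0.02293 cm^-1, so d_i1 = 43.615 cm.
m_1 = -(43.615)/40.5 = -1.0769.
The intermediate image is 43.615 cm to the right of lens 1, so d_o2 = L - d_i1 = 51.5 - 43.615 = 7.885 cm.
Lens 2: 1/d_i2 = 1/f_2 - 1/d_o2 = 1/35.5 - 1/(7.885) = -0.09866 cm^-1, so d_i2 = -10.136 cm.
m_2 = -(-10.136)/(7.885) = 1.2855.
Overall magnification: m = m_1 m_2 = -1.3844.

-1.38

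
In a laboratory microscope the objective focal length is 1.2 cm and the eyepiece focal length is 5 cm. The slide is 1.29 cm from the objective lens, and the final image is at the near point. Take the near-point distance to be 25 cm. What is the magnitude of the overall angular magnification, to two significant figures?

Objective: 1/d_i = 1/f_obj - 1/d_o = 1/1.2 - 1/1.29 = 0.05814 cm^-1, so d_i = 17.200 cm.
m_obj = -d_i/d_o = -17.200/1.29 = -13.333.
Eyepiece angular magnification (image at near point): M_eye = 1 + D/f_e = 1 + 25/5 = 6.000.
Overall M = m_obj x M_eye = (-13.333)(6.000) = -80.00.
|M| = 80.00.

80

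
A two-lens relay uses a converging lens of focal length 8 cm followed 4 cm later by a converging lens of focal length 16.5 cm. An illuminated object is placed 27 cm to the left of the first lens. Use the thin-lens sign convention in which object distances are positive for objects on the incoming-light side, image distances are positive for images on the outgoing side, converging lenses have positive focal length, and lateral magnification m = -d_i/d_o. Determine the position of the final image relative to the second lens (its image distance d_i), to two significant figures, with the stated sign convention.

Lens 1: 1/d_i1 = 1/f_1 - 1/d_o1 = 1/8 - 1/27 = 0.08796 cm^-1, so d_i1 = 11.368 cm.
This image would form 11.368 cm past lens 1, i.e. 7.368 cm beyond lens 2, so it is a virtual object for lens 2: d_o2 = 4 - 11.368 = -7.368 cm.
Lens 2: 1/d_i2 = 1/f_2 - 1/d_o2 = 1/16.5 - 1/(-7.368) = 0.19632 cm^-1, so d_i2 = 5.094 cm.

5.1 cm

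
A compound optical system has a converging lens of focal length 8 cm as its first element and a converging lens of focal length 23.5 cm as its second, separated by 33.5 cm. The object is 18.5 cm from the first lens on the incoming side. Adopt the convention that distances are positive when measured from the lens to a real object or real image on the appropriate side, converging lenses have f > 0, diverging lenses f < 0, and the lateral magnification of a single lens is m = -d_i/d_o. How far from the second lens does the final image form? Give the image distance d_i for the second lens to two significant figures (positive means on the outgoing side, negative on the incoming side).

Applying the thin-lens equation to the first lens, 1/8 = 1/18.5 + 1/d_i1, which gives d_i1 = 14.095 cm.
The intermediate image is 14.095 cm to the right of lens 1, so d_o2 = L - d_i1 = 33.5 - 14.095 = 19.405 cm.
Applying the thin-lens equation again with f_2 = 23.5 cm and d_o2 = 19.405 cm gives d_i2 = -111.352 cm.

-110 cm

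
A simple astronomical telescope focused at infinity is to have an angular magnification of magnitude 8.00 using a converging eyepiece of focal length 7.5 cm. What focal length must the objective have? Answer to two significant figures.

|M| = f_obj/|f_eye|, so f_obj = |M| x |f_eye| = 8.0 x 7.5 = 60.000 cm.

60 cm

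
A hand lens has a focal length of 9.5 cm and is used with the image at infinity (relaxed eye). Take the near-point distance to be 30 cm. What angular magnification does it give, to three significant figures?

3.16

M = D/f = 30/9.5 = 3.158.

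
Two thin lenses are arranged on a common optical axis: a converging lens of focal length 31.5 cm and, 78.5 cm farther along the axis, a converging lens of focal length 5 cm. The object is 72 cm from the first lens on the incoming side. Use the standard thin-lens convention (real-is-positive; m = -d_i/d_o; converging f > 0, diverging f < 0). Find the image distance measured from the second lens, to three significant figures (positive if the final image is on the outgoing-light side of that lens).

6.43 cm

Applying the thin-lens equation to the first lens, 1/31.5 = 1/72 + 1/d_i1, which gives d_i1 = 56.000 cm.
That image sits 22.500 cm in front of the second lens, so d_o2 = 22.500 cm.
Applying the thin-lens equation again with f_2 = 5 cm and d_o2 = 22.500 cm gives d_i2 = 6.429 cm.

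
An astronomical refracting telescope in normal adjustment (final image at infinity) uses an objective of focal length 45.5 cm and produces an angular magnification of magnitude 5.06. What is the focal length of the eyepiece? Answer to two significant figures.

|M| = f_obj/f_eye, so f_eye = f_obj/|M| = 45.5/5.06 = 8.992 cm.

9.0 cm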